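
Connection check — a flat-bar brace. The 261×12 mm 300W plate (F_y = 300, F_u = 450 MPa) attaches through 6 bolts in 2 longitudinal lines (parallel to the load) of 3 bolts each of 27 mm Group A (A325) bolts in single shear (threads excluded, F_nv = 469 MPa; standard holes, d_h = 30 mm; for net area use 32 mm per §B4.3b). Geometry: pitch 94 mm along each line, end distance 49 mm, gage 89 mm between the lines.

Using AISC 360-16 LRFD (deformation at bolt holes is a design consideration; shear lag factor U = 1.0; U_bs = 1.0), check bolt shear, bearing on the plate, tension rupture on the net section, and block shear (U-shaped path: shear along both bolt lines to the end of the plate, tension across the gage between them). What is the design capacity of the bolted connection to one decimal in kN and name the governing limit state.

Bolt shear: A_b = π(27)²/4 = 572.56 mm². φR_n = 0.75 × 469 × 572.56 × 6 × 1 = 1208.4 kN.
Bearing (12 mm plate, F_u = 450 MPa): end bolts L_c = 49 − 30/2 = 34, R_n = min(1.2×34×12×450, 2.4×27×12×450) = 220.32 kN/bolt; interior L_c = 94 − 30 = 64, R_n = 349.92 kN/bolt. φR_n = 0.75 × (2×220.32 + 4×349.92) = 1380.2 kN.
Tension rupture (net): A_n = (261 − 2×32)×12 = 2364 mm² (U = 1.0, A_e = A_n). φR_n = 0.75 × 450 × 2364 = 797.9 kN.
Block shear: shear path 2×[49+2×94] = 2×237 mm, A_gv = 5688, A_nv = 2×(237 − 2.5×32)×12 = 3768 mm²; tension across gage: (89 − 1×32)×12 = 684 mm². R_n = min(0.6×450×3768, 0.6×300×5688) + 1.0×450×684 = min(1017.4, 1023.8) + 307.8 = 1325.2 kN. φR_n = 0.75 × 1325.2 = 993.9 kN.
Governing: min(1208.4, 1380.2, 797.9, 993.9) = 797.9 kN → net-section rupture.

797.9 kN (net-section rupture governs)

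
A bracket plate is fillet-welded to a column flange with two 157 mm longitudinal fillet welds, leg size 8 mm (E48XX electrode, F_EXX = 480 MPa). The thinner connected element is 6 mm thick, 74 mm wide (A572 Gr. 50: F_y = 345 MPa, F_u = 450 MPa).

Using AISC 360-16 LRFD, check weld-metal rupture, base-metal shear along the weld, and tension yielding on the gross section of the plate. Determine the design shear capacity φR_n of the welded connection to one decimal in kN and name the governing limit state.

Weld metal: throat = 0.707×8 = 5.656 mm, L = 2×157 = 314 mm. φR_n = 0.75 × 0.6 × 480 × 5.656 × 314 = 383.6 kN.
Base metal shear (6 mm plate): yield φR_n = 1.0×0.6×345×6×314 = 390.0 kN; rupture φR_n = 0.75×0.6×450×6×314 = 381.5 kN; take 381.5 kN (rupture).
Tension yield (gross): A_g = 74×6 = 444 mm². φR_n = 0.90 × 345 × 444 = 137.9 kN.
Governing: min(383.6, 381.5, 137.9) = 137.9 kN → gross-section yield.

137.9 kN (gross-section yield governs)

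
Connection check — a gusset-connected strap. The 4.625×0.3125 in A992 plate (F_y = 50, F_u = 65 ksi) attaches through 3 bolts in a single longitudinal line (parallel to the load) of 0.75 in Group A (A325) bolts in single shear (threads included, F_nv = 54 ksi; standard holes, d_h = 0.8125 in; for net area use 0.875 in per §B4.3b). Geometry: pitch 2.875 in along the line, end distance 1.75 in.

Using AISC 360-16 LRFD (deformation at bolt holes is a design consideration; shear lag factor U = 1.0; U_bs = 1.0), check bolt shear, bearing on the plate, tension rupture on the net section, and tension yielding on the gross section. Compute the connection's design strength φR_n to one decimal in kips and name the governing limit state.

Bolt shear: A_b = π(0.75)²/4 = 0.44179 in². φR_n = 0.75 × 54 × 0.44179 × 3 × 1 = 53.7 kips.
Bearing (0.3125 in plate, F_u = 65 ksi): end bolts L_c = 1.75 − 0.8125/2 = 1.34375, R_n = min(1.2×1.34375×0.3125×65, 2.4×0.75×0.3125×65) = 32.754 kips/bolt; interior L_c = 2.875 − 0.8125 = 2.0625, R_n = 36.563 kips/bolt. φR_n = 0.75 × (1×32.754 + 2×36.563) = 79.4 kips.
Tension rupture (net): A_n = (4.625 − 1×0.875)×0.3125 = 1.1719 in² (U = 1.0, A_e = A_n). φR_n = 0.75 × 65 × 1.1719 = 57.1 kips.
Tension yield (gross): A_g = 4.625×0.3125 = 1.4453 in². φR_n = 0.90 × 50 × 1.4453 = 65.0 kips.
Governing: min(53.7, 79.4, 57.1, 65.0) = 53.7 kips → bolt shear.

53.7 kips (bolt shear governs)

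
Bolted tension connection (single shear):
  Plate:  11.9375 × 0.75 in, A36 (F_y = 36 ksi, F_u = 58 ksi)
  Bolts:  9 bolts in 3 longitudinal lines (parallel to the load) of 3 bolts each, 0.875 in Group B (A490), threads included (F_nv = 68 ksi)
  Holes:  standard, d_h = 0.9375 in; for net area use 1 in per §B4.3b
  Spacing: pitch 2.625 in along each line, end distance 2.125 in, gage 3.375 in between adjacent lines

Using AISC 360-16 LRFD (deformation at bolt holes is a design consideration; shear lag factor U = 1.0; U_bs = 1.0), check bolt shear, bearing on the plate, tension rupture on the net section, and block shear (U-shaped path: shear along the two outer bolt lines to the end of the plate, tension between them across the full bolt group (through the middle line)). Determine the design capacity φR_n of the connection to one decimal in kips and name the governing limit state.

Bolt shear: A_b = π(0.875)²/4 = 0.60132 in². φR_n = 0.75 × 68 × 0.60132 × 9 × 1 = 276.0 kips.
Bearing (0.75 in plate, F_u = 58 ksi): end bolts L_c = 2.125 − 0.9375/2 = 1.65625, R_n = min(1.2×1.65625×0.75×58, 2.4×0.875×0.75×58) = 86.456 kips/bolt; interior L_c = 2.625 − 0.9375 = 1.6875, R_n = 88.088 kips/bolt. φR_n = 0.75 × (3×86.456 + 6×88.088) = 590.9 kips.
Tension rupture (net): A_n = (11.9375 − 3×1)×0.75 = 6.7031 in² (U = 1.0, A_e = A_n). φR_n = 0.75 × 58 × 6.7031 = 291.6 kips.
Block shear: shear path 2×[2.125+2×2.625] = 2×7.375 in, A_gv = 11.063, A_nv = 2×(7.375 − 2.5×1)×0.75 = 7.3125 in²; tension across gage: (6.75 − 2×1)×0.75 = 3.5625 in². R_n = min(0.6×58×7.3125, 0.6×36×11.063) + 1.0×58×3.5625 = min(254.48, 238.96) + 206.63 = 445.59 kips. φR_n = 0.75 × 445.59 = 334.2 kips.
Governing: min(276.0, 590.9, 291.6, 334.2) = 276.0 kips → bolt shear.

276.0 kips (bolt shear governs)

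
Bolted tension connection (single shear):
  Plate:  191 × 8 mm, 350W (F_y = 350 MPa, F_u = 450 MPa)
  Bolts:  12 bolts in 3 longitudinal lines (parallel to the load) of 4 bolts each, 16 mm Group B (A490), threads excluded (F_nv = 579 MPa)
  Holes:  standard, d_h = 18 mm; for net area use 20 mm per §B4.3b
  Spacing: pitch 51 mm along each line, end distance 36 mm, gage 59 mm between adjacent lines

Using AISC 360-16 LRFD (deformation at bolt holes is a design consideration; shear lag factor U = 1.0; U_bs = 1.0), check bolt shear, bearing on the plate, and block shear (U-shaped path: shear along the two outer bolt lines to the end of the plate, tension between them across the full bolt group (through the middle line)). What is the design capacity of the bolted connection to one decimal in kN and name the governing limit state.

Bolt shear: A_b = π(16)²/4 = 201.06 mm². φR_n = 0.75 × 579 × 201.06 × 12 × 1 = 1047.7 kN.
Bearing (8 mm plate, F_u = 450 MPa): end bolts L_c = 36 − 18/2 = 27, R_n = min(1.2×27×8×450, 2.4×16×8×450) = 116.64 kN/bolt; interior L_c = 51 − 18 = 33, R_n = 138.24 kN/bolt. φR_n = 0.75 × (3×116.64 + 9×138.24) = 1195.6 kN.
Block shear: shear path 2×[36+3×51] = 2×189 mm, A_gv = 3024, A_nv = 2×(189 − 3.5×20)×8 = 1904 mm²; tension across gage: (118 − 2×20)×8 = 624 mm². R_n = min(0.6×450×1904, 0.6×350×3024) + 1.0×450×624 = min(514.08, 635.04) + 280.8 = 794.88 kN. φR_n = 0.75 × 794.88 = 596.2 kN.
Governing: min(1047.7, 1195.6, 596.2) = 596.2 kN → block shear.

596.2 kN (block shear governs)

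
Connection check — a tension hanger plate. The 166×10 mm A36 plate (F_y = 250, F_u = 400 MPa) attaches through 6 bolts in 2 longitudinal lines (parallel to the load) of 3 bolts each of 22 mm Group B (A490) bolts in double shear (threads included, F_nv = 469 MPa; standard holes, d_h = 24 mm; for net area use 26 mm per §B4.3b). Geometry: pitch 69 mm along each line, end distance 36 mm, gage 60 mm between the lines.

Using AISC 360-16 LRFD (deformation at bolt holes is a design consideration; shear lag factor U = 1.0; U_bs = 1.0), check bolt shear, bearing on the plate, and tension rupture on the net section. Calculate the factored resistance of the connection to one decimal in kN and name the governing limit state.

342.0 kN (net-section rupture governs)

Bolt shear: A_b = π(22)²/4 = 380.13 mm². φR_n = 0.75 × 469 × 380.13 × 6 × 2 = 1604.5 kN.
Bearing (10 mm plate, F_u = 400 MPa): end bolts L_c = 36 − 24/2 = 24, R_n = min(1.2×24×10×400, 2.4×22×10×400) = 115.2 kN/bolt; interior L_c = 69 − 24 = 45, R_n = 211.2 kN/bolt. φR_n = 0.75 × (2×115.2 + 4×211.2) = 806.4 kN.
Tension rupture (net): A_n = (166 − 2×26)×10 = 1140 mm² (U = 1.0, A_e = A_n). φR_n = 0.75 × 400 × 1140 = 342.0 kN.
Governing: min(1604.5, 806.4, 342.0) = 342.0 kN → net-section rupture.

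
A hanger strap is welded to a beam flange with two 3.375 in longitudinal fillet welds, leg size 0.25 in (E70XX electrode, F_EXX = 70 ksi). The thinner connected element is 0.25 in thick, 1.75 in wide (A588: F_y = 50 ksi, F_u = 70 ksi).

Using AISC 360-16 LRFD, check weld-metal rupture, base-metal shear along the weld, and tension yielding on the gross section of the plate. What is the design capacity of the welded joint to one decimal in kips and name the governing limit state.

19.7 kips (gross-section yield governs)

Weld metal: throat = 0.707×0.25 = 0.17675 in, L = 2×3.375 = 6.75 in. φR_n = 0.75 × 0.6 × 70 × 0.17675 × 6.75 = 37.6 kips.
Base metal shear (0.25 in plate): yield φR_n = 1.0×0.6×50×0.25×6.75 = 50.6 kips; rupture φR_n = 0.75×0.6×70×0.25×6.75 = 53.2 kips; take 50.6 kips (yield).
Tension yield (gross): A_g = 1.75×0.25 = 0.4375 in². φR_n = 0.90 × 50 × 0.4375 = 19.7 kips.
Governing: min(37.6, 50.6, 19.7) = 19.7 kips → gross-section yield.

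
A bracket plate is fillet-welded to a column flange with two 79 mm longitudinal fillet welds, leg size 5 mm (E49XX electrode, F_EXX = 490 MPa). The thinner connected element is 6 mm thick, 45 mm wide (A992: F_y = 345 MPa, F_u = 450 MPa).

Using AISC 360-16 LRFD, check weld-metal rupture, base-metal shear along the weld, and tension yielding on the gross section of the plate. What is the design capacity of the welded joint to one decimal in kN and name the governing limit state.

Weld metal: throat = 0.707×5 = 3.535 mm, L = 2×79 = 158 mm. φR_n = 0.75 × 0.6 × 490 × 3.535 × 158 = 123.2 kN.
Base metal shear (6 mm plate): yield φR_n = 1.0×0.6×345×6×158 = 196.2 kN; rupture φR_n = 0.75×0.6×450×6×158 = 192.0 kN; take 192.0 kN (rupture).
Tension yield (gross): A_g = 45×6 = 270 mm². φR_n = 0.90 × 345 × 270 = 83.8 kN.
Governing: min(123.2, 192.0, 83.8) = 83.8 kN → gross-section yield.

83.8 kN (gross-section yield governs)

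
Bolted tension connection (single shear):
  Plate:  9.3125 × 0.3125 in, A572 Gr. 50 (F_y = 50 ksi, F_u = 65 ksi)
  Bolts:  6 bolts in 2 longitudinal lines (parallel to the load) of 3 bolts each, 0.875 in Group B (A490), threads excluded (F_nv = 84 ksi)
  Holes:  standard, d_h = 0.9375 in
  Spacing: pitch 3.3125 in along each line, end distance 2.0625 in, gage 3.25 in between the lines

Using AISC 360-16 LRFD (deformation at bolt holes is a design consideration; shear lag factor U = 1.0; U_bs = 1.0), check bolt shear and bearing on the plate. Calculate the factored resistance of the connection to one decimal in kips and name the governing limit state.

Bolt shear: A_b = π(0.875)²/4 = 0.60132 in². φR_n = 0.75 × 84 × 0.60132 × 6 × 1 = 227.3 kips.
Bearing (0.3125 in plate, F_u = 65 ksi): end bolts L_c = 2.0625 − 0.9375/2 = 1.59375, R_n = min(1.2×1.59375×0.3125×65, 2.4×0.875×0.3125×65) = 38.848 kips/bolt; interior L_c = 3.3125 − 0.9375 = 2.375, R_n = 42.656 kips/bolt. φR_n = 0.75 × (2×38.848 + 4×42.656) = 186.2 kips.
Governing: min(227.3, 186.2) = 186.2 kips → bearing.

186.2 kips (bearing governs)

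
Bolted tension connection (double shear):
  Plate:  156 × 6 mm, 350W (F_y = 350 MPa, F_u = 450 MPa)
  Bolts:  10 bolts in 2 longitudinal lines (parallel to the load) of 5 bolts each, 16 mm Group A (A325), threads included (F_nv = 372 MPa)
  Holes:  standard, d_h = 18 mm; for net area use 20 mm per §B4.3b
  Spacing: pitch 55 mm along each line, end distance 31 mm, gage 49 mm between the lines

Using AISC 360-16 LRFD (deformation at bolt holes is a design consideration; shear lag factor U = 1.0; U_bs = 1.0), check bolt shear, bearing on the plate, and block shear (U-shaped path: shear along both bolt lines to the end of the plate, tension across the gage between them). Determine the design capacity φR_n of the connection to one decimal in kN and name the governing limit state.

Bolt shear: A_b = π(16)²/4 = 201.06 mm². φR_n = 0.75 × 372 × 201.06 × 10 × 2 = 1121.9 kN.
Bearing (6 mm plate, F_u = 450 MPa): end bolts L_c = 31 − 18/2 = 22, R_n = min(1.2×22×6×450, 2.4×16×6×450) = 71.28 kN/bolt; interior L_c = 55 − 18 = 37, R_n = 103.68 kN/bolt. φR_n = 0.75 × (2×71.28 + 8×103.68) = 729.0 kN.
Block shear: shear path 2×[31+4×55] = 2×251 mm, A_gv = 3012, A_nv = 2×(251 − 4.5×20)×6 = 1932 mm²; tension across gage: (49 − 1×20)×6 = 174 mm². R_n = min(0.6×450×1932, 0.6×350×3012) + 1.0×450×174 = min(521.64, 632.52) + 78.3 = 599.94 kN. φR_n = 0.75 × 599.94 = 450.0 kN.
Governing: min(1121.9, 729.0, 450.0) = 450.0 kN → block shear.

450.0 kN (block shear governs)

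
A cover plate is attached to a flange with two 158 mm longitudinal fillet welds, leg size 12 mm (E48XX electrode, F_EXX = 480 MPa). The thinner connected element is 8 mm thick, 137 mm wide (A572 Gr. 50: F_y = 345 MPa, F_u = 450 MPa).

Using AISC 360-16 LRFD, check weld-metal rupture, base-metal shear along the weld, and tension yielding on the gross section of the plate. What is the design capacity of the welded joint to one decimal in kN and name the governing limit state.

340.3 kN (gross-section yield governs)

Weld metal: throat = 0.707×12 = 8.484 mm, L = 2×158 = 316 mm. φR_n = 0.75 × 0.6 × 480 × 8.484 × 316 = 579.1 kN.
Base metal shear (8 mm plate): yield φR_n = 1.0×0.6×345×8×316 = 523.3 kN; rupture φR_n = 0.75×0.6×450×8×316 = 511.9 kN; take 511.9 kN (rupture).
Tension yield (gross): A_g = 137×8 = 1096 mm². φR_n = 0.90 × 345 × 1096 = 340.3 kN.
Governing: min(579.1, 511.9, 340.3) = 340.3 kN → gross-section yield.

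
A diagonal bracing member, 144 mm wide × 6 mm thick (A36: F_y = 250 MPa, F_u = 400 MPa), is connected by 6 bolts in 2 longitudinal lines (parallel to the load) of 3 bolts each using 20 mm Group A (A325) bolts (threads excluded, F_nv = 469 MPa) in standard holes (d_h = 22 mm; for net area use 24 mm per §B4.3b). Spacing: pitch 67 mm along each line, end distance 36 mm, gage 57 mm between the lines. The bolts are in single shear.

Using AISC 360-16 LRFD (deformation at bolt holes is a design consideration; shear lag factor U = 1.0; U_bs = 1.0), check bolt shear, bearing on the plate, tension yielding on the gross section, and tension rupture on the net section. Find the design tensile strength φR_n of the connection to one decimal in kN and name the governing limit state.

172.8 kN (net-section rupture governs)

Bolt shear: A_b = π(20)²/4 = 314.16 mm². φR_n = 0.75 × 469 × 314.16 × 6 × 1 = 663.0 kN.
Bearing (6 mm plate, F_u = 400 MPa): end bolts L_c = 36 − 22/2 = 25, R_n = min(1.2×25×6×400, 2.4×20×6×400) = 72 kN/bolt; interior L_c = 67 − 22 = 45, R_n = 115.2 kN/bolt. φR_n = 0.75 × (2×72 + 4×115.2) = 453.6 kN.
Tension yield (gross): A_g = 144×6 = 864 mm². φR_n = 0.90 × 250 × 864 = 194.4 kN.
Tension rupture (net): A_n = (144 − 2×24)×6 = 576 mm² (U = 1.0, A_e = A_n). φR_n = 0.75 × 400 × 576 = 172.8 kN.
Governing: min(663.0, 453.6, 194.4, 172.8) = 172.8 kN → net-section rupture.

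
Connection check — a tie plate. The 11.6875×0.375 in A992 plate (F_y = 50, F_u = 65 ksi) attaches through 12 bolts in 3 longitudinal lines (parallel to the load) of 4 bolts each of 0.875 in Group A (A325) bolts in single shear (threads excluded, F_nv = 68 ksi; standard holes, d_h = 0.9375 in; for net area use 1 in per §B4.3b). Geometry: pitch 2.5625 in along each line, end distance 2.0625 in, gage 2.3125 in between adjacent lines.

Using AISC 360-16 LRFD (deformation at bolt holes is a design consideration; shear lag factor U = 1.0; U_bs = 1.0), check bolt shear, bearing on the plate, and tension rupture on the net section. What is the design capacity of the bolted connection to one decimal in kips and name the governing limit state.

Bolt shear: A_b = π(0.875)²/4 = 0.60132 in². φR_n = 0.75 × 68 × 0.60132 × 12 × 1 = 368.0 kips.
Bearing (0.375 in plate, F_u = 65 ksi): end bolts L_c = 2.0625 − 0.9375/2 = 1.59375, R_n = min(1.2×1.59375×0.375×65, 2.4×0.875×0.375×65) = 46.617 kips/bolt; interior L_c = 2.5625 − 0.9375 = 1.625, R_n = 47.531 kips/bolt. φR_n = 0.75 × (3×46.617 + 9×47.531) = 425.7 kips.
Tension rupture (net): A_n = (11.6875 − 3×1)×0.375 = 3.2578 in² (U = 1.0, A_e = A_n). φR_n = 0.75 × 65 × 3.2578 = 158.8 kips.
Governing: min(368.0, 425.7, 158.8) = 158.8 kips → net-section rupture.

158.8 kips (net-section rupture governs)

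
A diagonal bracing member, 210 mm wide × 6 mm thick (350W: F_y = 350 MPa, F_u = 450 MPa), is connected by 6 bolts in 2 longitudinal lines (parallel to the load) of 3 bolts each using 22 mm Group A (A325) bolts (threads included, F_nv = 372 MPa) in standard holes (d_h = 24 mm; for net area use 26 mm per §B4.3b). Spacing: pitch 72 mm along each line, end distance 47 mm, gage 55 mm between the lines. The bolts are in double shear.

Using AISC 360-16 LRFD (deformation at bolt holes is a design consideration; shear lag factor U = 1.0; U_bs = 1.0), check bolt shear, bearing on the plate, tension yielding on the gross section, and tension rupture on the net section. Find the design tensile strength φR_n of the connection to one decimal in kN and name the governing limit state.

Bolt shear: A_b = π(22)²/4 = 380.13 mm². φR_n = 0.75 × 372 × 380.13 × 6 × 2 = 1272.7 kN.
Bearing (6 mm plate, F_u = 450 MPa): end bolts L_c = 47 − 24/2 = 35, R_n = min(1.2×35×6×450, 2.4×22×6×450) = 113.4 kN/bolt; interior L_c = 72 − 24 = 48, R_n = 142.56 kN/bolt. φR_n = 0.75 × (2×113.4 + 4×142.56) = 597.8 kN.
Tension yield (gross): A_g = 210×6 = 1260 mm². φR_n = 0.90 × 350 × 1260 = 396.9 kN.
Tension rupture (net): A_n = (210 − 2×26)×6 = 948 mm² (U = 1.0, A_e = A_n). φR_n = 0.75 × 450 × 948 = 320.0 kN.
Governing: min(1272.7, 597.8, 396.9, 320.0) = 320.0 kN → net-section rupture.

320.0 kN (net-section rupture governs)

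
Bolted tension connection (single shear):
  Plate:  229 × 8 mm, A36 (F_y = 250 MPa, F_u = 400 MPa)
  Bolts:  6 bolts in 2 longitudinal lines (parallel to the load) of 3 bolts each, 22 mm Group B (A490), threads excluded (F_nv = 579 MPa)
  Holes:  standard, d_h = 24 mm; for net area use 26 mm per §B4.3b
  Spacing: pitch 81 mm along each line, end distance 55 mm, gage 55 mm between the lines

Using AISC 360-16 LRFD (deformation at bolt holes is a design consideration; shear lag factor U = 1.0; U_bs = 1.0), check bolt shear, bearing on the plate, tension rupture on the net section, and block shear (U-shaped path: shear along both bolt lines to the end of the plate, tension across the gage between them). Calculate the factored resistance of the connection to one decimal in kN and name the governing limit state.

424.8 kN (net-section rupture governs)

Bolt shear: A_b = π(22)²/4 = 380.13 mm². φR_n = 0.75 × 579 × 380.13 × 6 × 1 = 990.4 kN.
Bearing (8 mm plate, F_u = 400 MPa): end bolts L_c = 55 − 24/2 = 43, R_n = min(1.2×43×8×400, 2.4×22×8×400) = 165.12 kN/bolt; interior L_c = 81 − 24 = 57, R_n = 168.96 kN/bolt. φR_n = 0.75 × (2×165.12 + 4×168.96) = 754.6 kN.
Tension rupture (net): A_n = (229 − 2×26)×8 = 1416 mm² (U = 1.0, A_e = A_n). φR_n = 0.75 × 400 × 1416 = 424.8 kN.
Block shear: shear path 2×[55+2×81] = 2×217 mm, A_gv = 3472, A_nv = 2×(217 − 2.5×26)×8 = 2432 mm²; tension across gage: (55 − 1×26)×8 = 232 mm². R_n = min(0.6×400×2432, 0.6×250×3472) + 1.0×400×232 = min(583.68, 520.8) + 92.8 = 613.6 kN. φR_n = 0.75 × 613.6 = 460.2 kN.
Governing: min(990.4, 754.6, 424.8, 460.2) = 424.8 kN → net-section rupture.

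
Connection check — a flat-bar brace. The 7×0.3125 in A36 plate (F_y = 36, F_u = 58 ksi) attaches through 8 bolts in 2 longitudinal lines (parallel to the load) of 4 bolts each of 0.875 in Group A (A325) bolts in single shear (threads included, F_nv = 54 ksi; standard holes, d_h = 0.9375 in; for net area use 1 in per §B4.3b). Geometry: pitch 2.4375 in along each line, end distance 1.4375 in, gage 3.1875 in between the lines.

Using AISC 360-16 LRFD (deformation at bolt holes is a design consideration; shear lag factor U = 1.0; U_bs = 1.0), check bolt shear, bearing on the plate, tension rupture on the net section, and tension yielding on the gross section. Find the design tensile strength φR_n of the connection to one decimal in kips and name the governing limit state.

68.0 kips (net-section rupture governs)

Bolt shear: A_b = π(0.875)²/4 = 0.60132 in². φR_n = 0.75 × 54 × 0.60132 × 8 × 1 = 194.8 kips.
Bearing (0.3125 in plate, F_u = 58 ksi): end bolts L_c = 1.4375 − 0.9375/2 = 0.96875, R_n = min(1.2×0.96875×0.3125×58, 2.4×0.875×0.3125×58) = 21.07 kips/bolt; interior L_c = 2.4375 − 0.9375 = 1.5, R_n = 32.625 kips/bolt. φR_n = 0.75 × (2×21.07 + 6×32.625) = 178.4 kips.
Tension rupture (net): A_n = (7 − 2×1)×0.3125 = 1.5625 in² (U = 1.0, A_e = A_n). φR_n = 0.75 × 58 × 1.5625 = 68.0 kips.
Tension yield (gross): A_g = 7×0.3125 = 2.1875 in². φR_n = 0.90 × 36 × 2.1875 = 70.9 kips.
Governing: min(194.8, 178.4, 68.0, 70.9) = 68.0 kips → net-section rupture.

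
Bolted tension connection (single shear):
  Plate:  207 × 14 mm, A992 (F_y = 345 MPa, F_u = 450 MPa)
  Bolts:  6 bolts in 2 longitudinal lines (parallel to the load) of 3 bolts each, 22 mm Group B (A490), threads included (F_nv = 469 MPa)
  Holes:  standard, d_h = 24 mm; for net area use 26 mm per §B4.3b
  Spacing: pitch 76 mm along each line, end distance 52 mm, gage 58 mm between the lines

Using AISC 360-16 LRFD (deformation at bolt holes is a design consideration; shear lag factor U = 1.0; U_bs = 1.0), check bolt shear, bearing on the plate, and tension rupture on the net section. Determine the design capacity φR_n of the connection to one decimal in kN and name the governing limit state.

Bolt shear: A_b = π(22)²/4 = 380.13 mm². φR_n = 0.75 × 469 × 380.13 × 6 × 1 = 802.3 kN.
Bearing (14 mm plate, F_u = 450 MPa): end bolts L_c = 52 − 24/2 = 40, R_n = min(1.2×40×14×450, 2.4×22×14×450) = 302.4 kN/bolt; interior L_c = 76 − 24 = 52, R_n = 332.64 kN/bolt. φR_n = 0.75 × (2×302.4 + 4×332.64) = 1451.5 kN.
Tension rupture (net): A_n = (207 − 2×26)×14 = 2170 mm² (U = 1.0, A_e = A_n). φR_n = 0.75 × 450 × 2170 = 732.4 kN.
Governing: min(802.3, 1451.5, 732.4) = 732.4 kN → net-section rupture.

732.4 kN (net-section rupture governs)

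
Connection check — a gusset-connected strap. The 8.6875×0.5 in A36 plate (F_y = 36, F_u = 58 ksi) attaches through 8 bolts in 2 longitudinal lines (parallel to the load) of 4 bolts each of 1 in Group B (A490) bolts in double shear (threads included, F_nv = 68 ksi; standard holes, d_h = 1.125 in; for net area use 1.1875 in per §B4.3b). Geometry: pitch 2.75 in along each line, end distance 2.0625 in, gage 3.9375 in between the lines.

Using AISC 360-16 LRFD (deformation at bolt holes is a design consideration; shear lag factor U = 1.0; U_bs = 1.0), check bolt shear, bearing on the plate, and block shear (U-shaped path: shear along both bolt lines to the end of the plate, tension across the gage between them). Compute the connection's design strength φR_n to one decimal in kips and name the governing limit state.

220.5 kips (block shear governs)

Bolt shear: A_b = π(1)²/4 = 0.7854 in². φR_n = 0.75 × 68 × 0.7854 × 8 × 2 = 640.9 kips.
Bearing (0.5 in plate, F_u = 58 ksi): end bolts L_c = 2.0625 − 1.125/2 = 1.5, R_n = min(1.2×1.5×0.5×58, 2.4×1×0.5×58) = 52.2 kips/bolt; interior L_c = 2.75 − 1.125 = 1.625, R_n = 56.55 kips/bolt. φR_n = 0.75 × (2×52.2 + 6×56.55) = 332.8 kips.
Block shear: shear path 2×[2.0625+3×2.75] = 2×10.3125 in, A_gv = 10.313, A_nv = 2×(10.3125 − 3.5×1.1875)×0.5 = 6.1563 in²; tension across gage: (3.9375 − 1×1.1875)×0.5 = 1.375 in². R_n = min(0.6×58×6.1563, 0.6×36×10.313) + 1.0×58×1.375 = min(214.24, 222.76) + 79.75 = 293.99 kips. φR_n = 0.75 × 293.99 = 220.5 kips.
Governing: min(640.9, 332.8, 220.5) = 220.5 kips → block shear.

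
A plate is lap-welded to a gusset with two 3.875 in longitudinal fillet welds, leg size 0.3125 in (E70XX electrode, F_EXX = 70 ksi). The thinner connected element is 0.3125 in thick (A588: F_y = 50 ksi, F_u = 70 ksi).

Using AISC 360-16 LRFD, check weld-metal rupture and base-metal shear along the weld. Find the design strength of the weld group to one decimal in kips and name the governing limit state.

Weld metal: throat = 0.707×0.3125 = 0.22094 in, L = 2×3.875 = 7.75 in. φR_n = 0.75 × 0.6 × 70 × 0.22094 × 7.75 = 53.9 kips.
Base metal shear (0.3125 in plate): yield φR_n = 1.0×0.6×50×0.3125×7.75 = 72.7 kips; rupture φR_n = 0.75×0.6×70×0.3125×7.75 = 76.3 kips; take 72.7 kips (yield).
Governing: min(53.9, 72.7) = 53.9 kips → weld metal.

53.9 kips (weld metal governs)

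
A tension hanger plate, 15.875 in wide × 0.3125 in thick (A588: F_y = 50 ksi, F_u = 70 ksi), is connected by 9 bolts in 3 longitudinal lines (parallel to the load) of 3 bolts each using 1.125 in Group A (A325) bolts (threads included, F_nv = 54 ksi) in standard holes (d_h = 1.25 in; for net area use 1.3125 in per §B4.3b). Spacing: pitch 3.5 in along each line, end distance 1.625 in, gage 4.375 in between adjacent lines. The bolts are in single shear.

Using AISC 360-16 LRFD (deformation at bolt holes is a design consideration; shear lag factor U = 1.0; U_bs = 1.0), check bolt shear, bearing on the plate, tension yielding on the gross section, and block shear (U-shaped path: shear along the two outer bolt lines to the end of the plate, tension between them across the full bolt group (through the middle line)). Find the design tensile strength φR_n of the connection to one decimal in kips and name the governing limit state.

205.7 kips (block shear governs)

Bolt shear: A_b = π(1.125)²/4 = 0.99402 in². φR_n = 0.75 × 54 × 0.99402 × 9 × 1 = 362.3 kips.
Bearing (0.3125 in plate, F_u = 70 ksi): end bolts L_c = 1.625 − 1.25/2 = 1, R_n = min(1.2×1×0.3125×70, 2.4×1.125×0.3125×70) = 26.25 kips/bolt; interior L_c = 3.5 − 1.25 = 2.25, R_n = 59.063 kips/bolt. φR_n = 0.75 × (3×26.25 + 6×59.063) = 324.8 kips.
Tension yield (gross): A_g = 15.875×0.3125 = 4.9609 in². φR_n = 0.90 × 50 × 4.9609 = 223.2 kips.
Block shear: shear path 2×[1.625+2×3.5] = 2×8.625 in, A_gv = 5.3906, A_nv = 2×(8.625 − 2.5×1.3125)×0.3125 = 3.3398 in²; tension across gage: (8.75 − 2×1.3125)×0.3125 = 1.9141 in². R_n = min(0.6×70×3.3398, 0.6×50×5.3906) + 1.0×70×1.9141 = min(140.27, 161.72) + 133.99 = 274.26 kips. φR_n = 0.75 × 274.26 = 205.7 kips.
Governing: min(362.3, 324.8, 223.2, 205.7) = 205.7 kips → block shear.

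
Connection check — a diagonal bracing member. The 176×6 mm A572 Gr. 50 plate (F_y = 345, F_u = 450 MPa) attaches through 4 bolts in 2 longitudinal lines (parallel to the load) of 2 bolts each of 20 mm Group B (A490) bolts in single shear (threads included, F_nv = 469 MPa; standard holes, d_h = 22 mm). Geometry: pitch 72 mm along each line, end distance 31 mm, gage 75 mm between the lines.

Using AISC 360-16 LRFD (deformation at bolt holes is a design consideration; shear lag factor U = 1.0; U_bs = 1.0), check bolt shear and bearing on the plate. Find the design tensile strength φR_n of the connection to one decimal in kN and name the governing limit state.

291.6 kN (bearing governs)

Bolt shear: A_b = π(20)²/4 = 314.16 mm². φR_n = 0.75 × 469 × 314.16 × 4 × 1 = 442.0 kN.
Bearing (6 mm plate, F_u = 450 MPa): end bolts L_c = 31 − 22/2 = 20, R_n = min(1.2×20×6×450, 2.4×20×6×450) = 64.8 kN/bolt; interior L_c = 72 − 22 = 50, R_n = 129.6 kN/bolt. φR_n = 0.75 × (2×64.8 + 2×129.6) = 291.6 kN.
Governing: min(442.0, 291.6) = 291.6 kN → bearing.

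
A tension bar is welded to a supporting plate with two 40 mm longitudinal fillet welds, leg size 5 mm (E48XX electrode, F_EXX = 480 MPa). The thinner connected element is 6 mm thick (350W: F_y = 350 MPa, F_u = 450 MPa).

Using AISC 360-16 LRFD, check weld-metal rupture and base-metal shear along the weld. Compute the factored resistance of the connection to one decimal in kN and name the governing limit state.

Weld metal: throat = 0.707×5 = 3.535 mm, L = 2×40 = 80 mm. φR_n = 0.75 × 0.6 × 480 × 3.535 × 80 = 61.1 kN.
Base metal shear (6 mm plate): yield φR_n = 1.0×0.6×350×6×80 = 100.8 kN; rupture φR_n = 0.75×0.6×450×6×80 = 97.2 kN; take 97.2 kN (rupture).
Governing: min(61.1, 97.2) = 61.1 kN → weld metal.

61.1 kN (weld metal governs)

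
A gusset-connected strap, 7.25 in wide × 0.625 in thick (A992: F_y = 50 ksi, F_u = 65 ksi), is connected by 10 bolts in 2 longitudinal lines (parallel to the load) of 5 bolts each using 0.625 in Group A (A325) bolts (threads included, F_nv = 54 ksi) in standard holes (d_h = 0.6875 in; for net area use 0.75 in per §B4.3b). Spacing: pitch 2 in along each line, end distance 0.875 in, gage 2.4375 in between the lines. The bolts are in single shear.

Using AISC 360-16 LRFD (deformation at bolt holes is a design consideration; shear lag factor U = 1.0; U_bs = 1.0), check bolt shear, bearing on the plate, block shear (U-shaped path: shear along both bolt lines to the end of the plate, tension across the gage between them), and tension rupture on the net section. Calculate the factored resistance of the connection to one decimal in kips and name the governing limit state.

124.3 kips (bolt shear governs)

Bolt shear: A_b = π(0.625)²/4 = 0.3068 in². φR_n = 0.75 × 54 × 0.3068 × 10 × 1 = 124.3 kips.
Bearing (0.625 in plate, F_u = 65 ksi): end bolts L_c = 0.875 − 0.6875/2 = 0.53125, R_n = min(1.2×0.53125×0.625×65, 2.4×0.625×0.625×65) = 25.898 kips/bolt; interior L_c = 2 − 0.6875 = 1.3125, R_n = 60.938 kips/bolt. φR_n = 0.75 × (2×25.898 + 8×60.938) = 404.5 kips.
Block shear: shear path 2×[0.875+4×2] = 2×8.875 in, A_gv = 11.094, A_nv = 2×(8.875 − 4.5×0.75)×0.625 = 6.875 in²; tension across gage: (2.4375 − 1×0.75)×0.625 = 1.0547 in². R_n = min(0.6×65×6.875, 0.6×50×11.094) + 1.0×65×1.0547 = min(268.13, 332.82) + 68.556 = 336.69 kips. φR_n = 0.75 × 336.69 = 252.5 kips.
Tension rupture (net): A_n = (7.25 − 2×0.75)×0.625 = 3.5938 in² (U = 1.0, A_e = A_n). φR_n = 0.75 × 65 × 3.5938 = 175.2 kips.
Governing: min(124.3, 404.5, 252.5, 175.2) = 124.3 kips → bolt shear.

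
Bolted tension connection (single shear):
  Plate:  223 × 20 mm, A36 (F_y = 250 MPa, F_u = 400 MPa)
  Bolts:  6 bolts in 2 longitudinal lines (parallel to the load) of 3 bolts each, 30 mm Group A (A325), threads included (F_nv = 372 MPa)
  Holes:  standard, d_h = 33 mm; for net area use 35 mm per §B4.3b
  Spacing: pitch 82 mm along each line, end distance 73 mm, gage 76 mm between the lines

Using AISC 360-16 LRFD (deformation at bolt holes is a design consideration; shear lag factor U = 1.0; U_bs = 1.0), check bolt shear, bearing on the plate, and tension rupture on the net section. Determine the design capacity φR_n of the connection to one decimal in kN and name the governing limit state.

918.0 kN (net-section rupture governs)

Bolt shear: A_b = π(30)²/4 = 706.86 mm². φR_n = 0.75 × 372 × 706.86 × 6 × 1 = 1183.3 kN.
Bearing (20 mm plate, F_u = 400 MPa): end bolts L_c = 73 − 33/2 = 56.5, R_n = min(1.2×56.5×20×400, 2.4×30×20×400) = 542.4 kN/bolt; interior L_c = 82 − 33 = 49, R_n = 470.4 kN/bolt. φR_n = 0.75 × (2×542.4 + 4×470.4) = 2224.8 kN.
Tension rupture (net): A_n = (223 − 2×35)×20 = 3060 mm² (U = 1.0, A_e = A_n). φR_n = 0.75 × 400 × 3060 = 918.0 kN.
Governing: min(1183.3, 2224.8, 918.0) = 918.0 kN → net-section rupture.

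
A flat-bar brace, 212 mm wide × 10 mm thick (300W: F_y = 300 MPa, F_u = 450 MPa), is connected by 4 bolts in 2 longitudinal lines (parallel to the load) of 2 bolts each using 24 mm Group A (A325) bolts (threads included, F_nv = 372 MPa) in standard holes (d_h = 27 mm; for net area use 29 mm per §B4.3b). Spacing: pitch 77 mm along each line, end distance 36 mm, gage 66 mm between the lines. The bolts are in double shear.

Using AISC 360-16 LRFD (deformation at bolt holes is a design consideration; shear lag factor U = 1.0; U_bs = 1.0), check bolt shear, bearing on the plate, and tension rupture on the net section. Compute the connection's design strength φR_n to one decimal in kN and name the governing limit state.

519.8 kN (net-section rupture governs)

Bolt shear: A_b = π(24)²/4 = 452.39 mm². φR_n = 0.75 × 372 × 452.39 × 4 × 2 = 1009.7 kN.
Bearing (10 mm plate, F_u = 450 MPa): end bolts L_c = 36 − 27/2 = 22.5, R_n = min(1.2×22.5×10×450, 2.4×24×10×450) = 121.5 kN/bolt; interior L_c = 77 − 27 = 50, R_n = 259.2 kN/bolt. φR_n = 0.75 × (2×121.5 + 2×259.2) = 571.1 kN.
Tension rupture (net): A_n = (212 − 2×29)×10 = 1540 mm² (U = 1.0, A_e = A_n). φR_n = 0.75 × 450 × 1540 = 519.8 kN.
Governing: min(1009.7, 571.1, 519.8) = 519.8 kN → net-section rupture.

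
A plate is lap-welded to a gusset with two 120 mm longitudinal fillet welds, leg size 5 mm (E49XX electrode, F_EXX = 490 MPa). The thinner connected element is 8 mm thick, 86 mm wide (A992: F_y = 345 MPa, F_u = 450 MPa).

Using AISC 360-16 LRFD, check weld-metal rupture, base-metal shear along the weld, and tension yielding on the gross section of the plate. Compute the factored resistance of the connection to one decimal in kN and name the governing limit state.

Weld metal: throat = 0.707×5 = 3.535 mm, L = 2×120 = 240 mm. φR_n = 0.75 × 0.6 × 490 × 3.535 × 240 = 187.1 kN.
Base metal shear (8 mm plate): yield φR_n = 1.0×0.6×345×8×240 = 397.4 kN; rupture φR_n = 0.75×0.6×450×8×240 = 388.8 kN; take 388.8 kN (rupture).
Tension yield (gross): A_g = 86×8 = 688 mm². φR_n = 0.90 × 345 × 688 = 213.6 kN.
Governing: min(187.1, 388.8, 213.6) = 187.1 kN → weld metal.

187.1 kN (weld metal governs)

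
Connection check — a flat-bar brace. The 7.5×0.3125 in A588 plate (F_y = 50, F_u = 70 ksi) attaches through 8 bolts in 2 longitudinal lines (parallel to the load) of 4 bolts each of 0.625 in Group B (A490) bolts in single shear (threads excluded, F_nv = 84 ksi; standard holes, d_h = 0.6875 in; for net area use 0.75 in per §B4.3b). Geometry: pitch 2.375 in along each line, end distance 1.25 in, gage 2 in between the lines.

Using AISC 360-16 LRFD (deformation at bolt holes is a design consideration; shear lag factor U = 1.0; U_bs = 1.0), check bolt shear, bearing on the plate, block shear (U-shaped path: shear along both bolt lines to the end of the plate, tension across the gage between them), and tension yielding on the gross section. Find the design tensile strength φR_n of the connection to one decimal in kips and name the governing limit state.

105.5 kips (gross-section yield governs)

Bolt shear: A_b = π(0.625)²/4 = 0.3068 in². φR_n = 0.75 × 84 × 0.3068 × 8 × 1 = 154.6 kips.
Bearing (0.3125 in plate, F_u = 70 ksi): end bolts L_c = 1.25 − 0.6875/2 = 0.90625, R_n = min(1.2×0.90625×0.3125×70, 2.4×0.625×0.3125×70) = 23.789 kips/bolt; interior L_c = 2.375 − 0.6875 = 1.6875, R_n = 32.813 kips/bolt. φR_n = 0.75 × (2×23.789 + 6×32.813) = 183.3 kips.
Block shear: shear path 2×[1.25+3×2.375] = 2×8.375 in, A_gv = 5.2344, A_nv = 2×(8.375 − 3.5×0.75)×0.3125 = 3.5938 in²; tension across gage: (2 − 1×0.75)×0.3125 = 0.39063 in². R_n = min(0.6×70×3.5938, 0.6×50×5.2344) + 1.0×70×0.39063 = min(150.94, 157.03) + 27.344 = 178.28 kips. φR_n = 0.75 × 178.28 = 133.7 kips.
Tension yield (gross): A_g = 7.5×0.3125 = 2.3438 in². φR_n = 0.90 × 50 × 2.3438 = 105.5 kips.
Governing: min(154.6, 183.3, 133.7, 105.5) = 105.5 kips → gross-section yield.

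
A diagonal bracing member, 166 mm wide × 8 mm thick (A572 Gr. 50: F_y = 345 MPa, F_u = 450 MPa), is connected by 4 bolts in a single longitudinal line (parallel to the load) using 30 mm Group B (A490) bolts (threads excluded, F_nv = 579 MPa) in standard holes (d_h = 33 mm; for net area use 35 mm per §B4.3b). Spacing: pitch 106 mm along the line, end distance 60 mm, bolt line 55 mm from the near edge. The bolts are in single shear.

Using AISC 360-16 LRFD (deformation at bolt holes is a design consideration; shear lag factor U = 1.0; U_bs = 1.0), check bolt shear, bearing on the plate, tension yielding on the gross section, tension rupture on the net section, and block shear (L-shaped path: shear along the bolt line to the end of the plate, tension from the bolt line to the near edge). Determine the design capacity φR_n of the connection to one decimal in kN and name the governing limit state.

353.7 kN (net-section rupture governs)

Bolt shear: A_b = π(30)²/4 = 706.86 mm². φR_n = 0.75 × 579 × 706.86 × 4 × 1 = 1227.8 kN.
Bearing (8 mm plate, F_u = 450 MPa): end bolts L_c = 60 − 33/2 = 43.5, R_n = min(1.2×43.5×8×450, 2.4×30×8×450) = 187.92 kN/bolt; interior L_c = 106 − 33 = 73, R_n = 259.2 kN/bolt. φR_n = 0.75 × (1×187.92 + 3×259.2) = 724.1 kN.
Tension yield (gross): A_g = 166×8 = 1328 mm². φR_n = 0.90 × 345 × 1328 = 412.3 kN.
Tension rupture (net): A_n = (166 − 1×35)×8 = 1048 mm² (U = 1.0, A_e = A_n). φR_n = 0.75 × 450 × 1048 = 353.7 kN.
Block shear: shear path 1×[60+3×106] = 1×378 mm, A_gv = 3024, A_nv = 1×(378 − 3.5×35)×8 = 2044 mm²; tension to near edge: (55 − 0.5×35)×8 = 300 mm². R_n = min(0.6×450×2044, 0.6×345×3024) + 1.0×450×300 = min(551.88, 625.97) + 135 = 686.88 kN. φR_n = 0.75 × 686.88 = 515.2 kN.
Governing: min(1227.8, 724.1, 412.3, 353.7, 515.2) = 353.7 kN → net-section rupture.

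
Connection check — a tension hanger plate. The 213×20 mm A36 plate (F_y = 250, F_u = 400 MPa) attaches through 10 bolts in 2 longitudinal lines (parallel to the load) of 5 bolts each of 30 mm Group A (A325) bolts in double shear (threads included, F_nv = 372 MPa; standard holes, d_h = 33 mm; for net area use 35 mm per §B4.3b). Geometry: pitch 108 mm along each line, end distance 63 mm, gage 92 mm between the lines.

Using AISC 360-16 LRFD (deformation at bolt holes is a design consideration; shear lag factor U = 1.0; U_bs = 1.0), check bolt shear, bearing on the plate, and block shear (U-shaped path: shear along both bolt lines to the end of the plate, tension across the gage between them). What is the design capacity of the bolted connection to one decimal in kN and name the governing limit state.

Bolt shear: A_b = π(30)²/4 = 706.86 mm². φR_n = 0.75 × 372 × 706.86 × 10 × 2 = 3944.3 kN.
Bearing (20 mm plate, F_u = 400 MPa): end bolts L_c = 63 − 33/2 = 46.5, R_n = min(1.2×46.5×20×400, 2.4×30×20×400) = 446.4 kN/bolt; interior L_c = 108 − 33 = 75, R_n = 576 kN/bolt. φR_n = 0.75 × (2×446.4 + 8×576) = 4125.6 kN.
Block shear: shear path 2×[63+4×108] = 2×495 mm, A_gv = 19800, A_nv = 2×(495 − 4.5×35)×20 = 13500 mm²; tension across gage: (92 − 1×35)×20 = 1140 mm². R_n = min(0.6×400×13500, 0.6×250×19800) + 1.0×400×1140 = min(3240, 2970) + 456 = 3426 kN. φR_n = 0.75 × 3426 = 2569.5 kN.
Governing: min(3944.3, 4125.6, 2569.5) = 2569.5 kN → block shear.

2569.5 kN (block shear governs)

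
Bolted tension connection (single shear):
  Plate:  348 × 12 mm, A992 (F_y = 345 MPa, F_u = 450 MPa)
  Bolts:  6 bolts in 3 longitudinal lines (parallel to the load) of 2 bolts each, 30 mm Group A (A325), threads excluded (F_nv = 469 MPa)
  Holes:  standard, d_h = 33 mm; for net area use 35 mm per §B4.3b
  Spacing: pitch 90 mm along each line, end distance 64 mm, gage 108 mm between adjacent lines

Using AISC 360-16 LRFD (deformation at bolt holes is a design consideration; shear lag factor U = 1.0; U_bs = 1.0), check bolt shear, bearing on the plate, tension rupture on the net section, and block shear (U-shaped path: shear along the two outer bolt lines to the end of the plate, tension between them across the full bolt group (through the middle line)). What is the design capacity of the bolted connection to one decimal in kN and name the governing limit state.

Bolt shear: A_b = π(30)²/4 = 706.86 mm². φR_n = 0.75 × 469 × 706.86 × 6 × 1 = 1491.8 kN.
Bearing (12 mm plate, F_u = 450 MPa): end bolts L_c = 64 − 33/2 = 47.5, R_n = min(1.2×47.5×12×450, 2.4×30×12×450) = 307.8 kN/bolt; interior L_c = 90 − 33 = 57, R_n = 369.36 kN/bolt. φR_n = 0.75 × (3×307.8 + 3×369.36) = 1523.6 kN.
Tension rupture (net): A_n = (348 − 3×35)×12 = 2916 mm² (U = 1.0, A_e = A_n). φR_n = 0.75 × 450 × 2916 = 984.2 kN.
Block shear: shear path 2×[64+1×90] = 2×154 mm, A_gv = 3696, A_nv = 2×(154 − 1.5×35)×12 = 2436 mm²; tension across gage: (216 − 2×35)×12 = 1752 mm². R_n = min(0.6×450×2436, 0.6×345×3696) + 1.0×450×1752 = min(657.72, 765.07) + 788.4 = 1446.1 kN. φR_n = 0.75 × 1446.1 = 1084.6 kN.
Governing: min(1491.8, 1523.6, 984.2, 1084.6) = 984.2 kN → net-section rupture.

984.2 kN (net-section rupture governs)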